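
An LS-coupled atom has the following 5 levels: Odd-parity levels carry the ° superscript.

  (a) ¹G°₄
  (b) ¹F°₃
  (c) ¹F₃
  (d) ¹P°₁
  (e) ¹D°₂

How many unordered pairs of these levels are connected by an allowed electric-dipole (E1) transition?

3

(a)–(b): forbidden (parity).
(a)–(c): allowed.
(a)–(d): forbidden (parity, ΔL, ΔJ).
(a)–(e): forbidden (parity, ΔL, ΔJ).
(b)–(c): allowed.
(b)–(d): forbidden (parity, ΔL, ΔJ).
(b)–(e): forbidden (parity).
(c)–(d): forbidden (ΔL, ΔJ).
(c)–(e): allowed.
(d)–(e): forbidden (parity).
Allowed pairs: 3 of 10.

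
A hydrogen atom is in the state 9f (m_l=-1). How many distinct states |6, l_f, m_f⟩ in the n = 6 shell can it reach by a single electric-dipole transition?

E1 requires Δl = ±1, so l_f ∈ {2, 4}; with 0 ≤ l_f ≤ n_f−1 = 5, the allowed l_f values are {2, 4}.
For l_f = 2: m_f ∈ {m_i−1, m_i, m_i+1} ∩ [−2, 2] = {-2, -1, 0} → 3 states.
For l_f = 4: m_f ∈ {m_i−1, m_i, m_i+1} ∩ [−4, 4] = {-2, -1, 0} → 3 states.
Total: 6.

6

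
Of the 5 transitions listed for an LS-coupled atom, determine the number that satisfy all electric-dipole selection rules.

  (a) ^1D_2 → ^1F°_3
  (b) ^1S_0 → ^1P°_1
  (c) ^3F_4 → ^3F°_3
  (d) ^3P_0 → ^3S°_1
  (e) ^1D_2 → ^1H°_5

4

(a) allowed
(b) allowed
(c) allowed
(d) allowed
(e) forbidden (ΔL, ΔJ fail)
Total allowed: 4 of 5.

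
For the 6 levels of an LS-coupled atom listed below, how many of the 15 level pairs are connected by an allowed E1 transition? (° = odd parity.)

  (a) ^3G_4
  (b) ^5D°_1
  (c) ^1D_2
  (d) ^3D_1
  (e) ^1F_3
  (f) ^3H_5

(a)–(b): forbidden (ΔS, ΔL, ΔJ).
(a)–(c): forbidden (parity, ΔS, ΔL, ΔJ).
(a)–(d): forbidden (parity, ΔL, ΔJ).
(a)–(e): forbidden (parity, ΔS).
(a)–(f): forbidden (parity).
(b)–(c): forbidden (ΔS).
(b)–(d): forbidden (ΔS).
(b)–(e): forbidden (ΔS, ΔJ).
(b)–(f): forbidden (ΔS, ΔL, ΔJ).
(c)–(d): forbidden (parity, ΔS).
(c)–(e): forbidden (parity).
(c)–(f): forbidden (parity, ΔS, ΔL, ΔJ).
(d)–(e): forbidden (parity, ΔS, ΔJ).
(d)–(f): forbidden (parity, ΔL, ΔJ).
(e)–(f): forbidden (parity, ΔS, ΔL, ΔJ).
Allowed pairs: 0 of 15.

0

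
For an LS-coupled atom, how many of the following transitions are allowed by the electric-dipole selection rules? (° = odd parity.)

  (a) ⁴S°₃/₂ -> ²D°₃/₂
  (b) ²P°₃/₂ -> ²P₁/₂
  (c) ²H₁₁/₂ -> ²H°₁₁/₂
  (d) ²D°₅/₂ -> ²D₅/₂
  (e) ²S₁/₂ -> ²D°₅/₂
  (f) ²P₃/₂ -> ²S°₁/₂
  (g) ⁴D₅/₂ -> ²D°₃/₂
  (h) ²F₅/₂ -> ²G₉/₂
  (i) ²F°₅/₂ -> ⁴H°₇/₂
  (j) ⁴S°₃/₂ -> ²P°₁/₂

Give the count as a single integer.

(a) forbidden (parity, ΔS, ΔL fail)
(b) allowed
(c) allowed
(d) allowed
(e) forbidden (ΔL, ΔJ fail)
(f) allowed
(g) forbidden (ΔS fails)
(h) forbidden (parity, ΔJ fail)
(i) forbidden (parity, ΔS, ΔL fail)
(j) forbidden (parity, ΔS fail)
Total allowed: 4 of 10.

4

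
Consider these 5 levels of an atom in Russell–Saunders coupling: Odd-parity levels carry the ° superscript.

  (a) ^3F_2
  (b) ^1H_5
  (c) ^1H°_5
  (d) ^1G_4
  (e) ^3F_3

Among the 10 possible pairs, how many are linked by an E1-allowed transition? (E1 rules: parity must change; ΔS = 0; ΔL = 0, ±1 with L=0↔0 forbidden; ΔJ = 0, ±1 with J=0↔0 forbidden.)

(a)–(b): forbidden (parity, ΔS, ΔL, ΔJ).
(a)–(c): forbidden (ΔS, ΔL, ΔJ).
(a)–(d): forbidden (parity, ΔS, ΔJ).
(a)–(e): forbidden (parity).
(b)–(c): allowed.
(b)–(d): forbidden (parity).
(b)–(e): forbidden (parity, ΔS, ΔL, ΔJ).
(c)–(d): allowed.
(c)–(e): forbidden (ΔS, ΔL, ΔJ).
(d)–(e): forbidden (parity, ΔS).
Allowed pairs: 2 of 10.

2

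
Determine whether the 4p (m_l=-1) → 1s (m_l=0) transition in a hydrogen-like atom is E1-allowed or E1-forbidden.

allowed

Initial l = 1, final l = 0, so Δl = -1. E1 requires Δl = ±1: ✓.
Δm_l = 0 − (-1) = +1. E1 requires Δm_l = 0, ±1: ✓.
All E1 selection rules are satisfied.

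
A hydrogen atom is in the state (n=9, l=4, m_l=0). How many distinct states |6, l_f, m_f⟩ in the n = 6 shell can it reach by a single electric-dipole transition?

6

E1 requires Δl = ±1, so l_f ∈ {3, 5}; with 0 ≤ l_f ≤ n_f−1 = 5, the allowed l_f values are {3, 5}.
For l_f = 3: m_f ∈ {m_i−1, m_i, m_i+1} ∩ [−3, 3] = {-1, 0, 1} → 3 states.
For l_f = 5: m_f ∈ {m_i−1, m_i, m_i+1} ∩ [−5, 5] = {-1, 0, 1} → 3 states.
Total: 6.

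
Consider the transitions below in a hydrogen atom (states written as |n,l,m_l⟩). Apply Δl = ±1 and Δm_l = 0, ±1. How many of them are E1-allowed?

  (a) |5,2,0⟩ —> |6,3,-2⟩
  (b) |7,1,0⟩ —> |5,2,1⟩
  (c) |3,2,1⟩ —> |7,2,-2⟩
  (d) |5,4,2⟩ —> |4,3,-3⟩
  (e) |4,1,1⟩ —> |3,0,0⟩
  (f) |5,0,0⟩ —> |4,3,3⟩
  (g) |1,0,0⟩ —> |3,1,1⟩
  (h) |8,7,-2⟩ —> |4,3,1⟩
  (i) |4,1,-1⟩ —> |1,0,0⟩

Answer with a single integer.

4

(a) forbidden — Δm_l = -2 (E1 requires Δm_l = 0, ±1)
(b) allowed
(c) forbidden — Δl = +0 (E1 requires Δl = ±1); Δm_l = -3 (E1 requires Δm_l = 0, ±1)
(d) forbidden — Δm_l = -5 (E1 requires Δm_l = 0, ±1)
(e) allowed
(f) forbidden — Δl = +3 (E1 requires Δl = ±1); Δm_l = +3 (E1 requires Δm_l = 0, ±1)
(g) allowed
(h) forbidden — Δl = -4 (E1 requires Δl = ±1); Δm_l = +3 (E1 requires Δm_l = 0, ±1)
(i) allowed
Total allowed: 4 of 9.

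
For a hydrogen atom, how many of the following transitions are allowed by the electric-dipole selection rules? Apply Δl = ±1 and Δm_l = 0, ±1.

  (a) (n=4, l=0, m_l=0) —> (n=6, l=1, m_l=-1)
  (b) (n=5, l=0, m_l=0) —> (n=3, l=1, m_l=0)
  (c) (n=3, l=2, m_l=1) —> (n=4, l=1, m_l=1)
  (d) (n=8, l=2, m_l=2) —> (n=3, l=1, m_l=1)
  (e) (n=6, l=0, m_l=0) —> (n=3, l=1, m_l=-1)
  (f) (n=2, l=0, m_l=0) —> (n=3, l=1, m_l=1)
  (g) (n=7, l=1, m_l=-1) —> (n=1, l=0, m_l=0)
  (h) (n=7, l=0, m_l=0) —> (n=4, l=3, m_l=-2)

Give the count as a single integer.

7

(a) allowed
(b) allowed
(c) allowed
(d) allowed
(e) allowed
(f) allowed
(g) allowed
(h) forbidden — Δl = +3 (E1 requires Δl = ±1); Δm_l = -2 (E1 requires Δm_l = 0, ±1)
Total allowed: 7 of 8.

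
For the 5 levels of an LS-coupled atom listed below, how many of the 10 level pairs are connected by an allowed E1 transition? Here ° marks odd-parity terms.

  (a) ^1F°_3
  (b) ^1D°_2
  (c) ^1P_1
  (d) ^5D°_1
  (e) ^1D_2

3

(a)–(b): forbidden (parity).
(a)–(c): forbidden (ΔL, ΔJ).
(a)–(d): forbidden (parity, ΔS, ΔJ).
(a)–(e): allowed.
(b)–(c): allowed.
(b)–(d): forbidden (parity, ΔS).
(b)–(e): allowed.
(c)–(d): forbidden (ΔS).
(c)–(e): forbidden (parity).
(d)–(e): forbidden (ΔS).
Allowed pairs: 3 of 10.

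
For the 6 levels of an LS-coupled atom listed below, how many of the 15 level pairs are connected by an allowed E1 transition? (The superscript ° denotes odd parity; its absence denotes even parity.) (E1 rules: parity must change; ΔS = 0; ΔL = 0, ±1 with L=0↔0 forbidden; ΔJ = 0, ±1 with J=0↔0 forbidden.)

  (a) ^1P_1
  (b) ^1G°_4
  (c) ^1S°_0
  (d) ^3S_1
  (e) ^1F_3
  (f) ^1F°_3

(a)–(b): forbidden (ΔL, ΔJ).
(a)–(c): allowed.
(a)–(d): forbidden (parity, ΔS).
(a)–(e): forbidden (parity, ΔL, ΔJ).
(a)–(f): forbidden (ΔL, ΔJ).
(b)–(c): forbidden (parity, ΔL, ΔJ).
(b)–(d): forbidden (ΔS, ΔL, ΔJ).
(b)–(e): allowed.
(b)–(f): forbidden (parity).
(c)–(d): forbidden (ΔS, ΔL).
(c)–(e): forbidden (ΔL, ΔJ).
(c)–(f): forbidden (parity, ΔL, ΔJ).
(d)–(e): forbidden (parity, ΔS, ΔL, ΔJ).
(d)–(f): forbidden (ΔS, ΔL, ΔJ).
(e)–(f): allowed.
Allowed pairs: 3 of 15.

3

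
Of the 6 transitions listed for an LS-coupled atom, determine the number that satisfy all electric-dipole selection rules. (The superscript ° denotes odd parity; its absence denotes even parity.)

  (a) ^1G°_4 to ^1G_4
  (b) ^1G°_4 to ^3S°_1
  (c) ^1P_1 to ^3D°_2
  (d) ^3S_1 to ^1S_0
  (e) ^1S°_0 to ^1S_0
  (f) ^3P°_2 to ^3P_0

1

(a) allowed
(b) forbidden (parity, ΔS, ΔL, ΔJ fail)
(c) forbidden (ΔS fails)
(d) forbidden (parity, ΔS, ΔL fail)
(e) forbidden (ΔL, ΔJ fail)
(f) forbidden (ΔJ fails)
Total allowed: 1 of 6.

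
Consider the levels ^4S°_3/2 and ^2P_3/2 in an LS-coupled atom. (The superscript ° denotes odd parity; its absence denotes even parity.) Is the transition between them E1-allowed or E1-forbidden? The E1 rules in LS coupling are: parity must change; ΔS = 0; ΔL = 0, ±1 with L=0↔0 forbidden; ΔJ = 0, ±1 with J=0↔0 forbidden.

Parity must change: odd → even — passes.
ΔS = 0: S: 3/2 → 1/2 — fails.
ΔL = 0, ±1 (not L=0↔0): L: 0 → 1, ΔL = +1 — passes.
ΔJ = 0, ±1 (not J=0↔0): J: 3/2 → 3/2, ΔJ = +0 — passes.
Rule(s) violated: ΔS.

forbidden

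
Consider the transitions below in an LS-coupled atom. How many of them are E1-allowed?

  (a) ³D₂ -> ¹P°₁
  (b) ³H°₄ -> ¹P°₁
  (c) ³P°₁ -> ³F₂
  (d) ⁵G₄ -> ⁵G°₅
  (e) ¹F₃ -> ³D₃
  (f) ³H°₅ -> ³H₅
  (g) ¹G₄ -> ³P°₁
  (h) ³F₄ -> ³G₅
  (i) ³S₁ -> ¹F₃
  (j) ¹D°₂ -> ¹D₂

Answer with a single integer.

(a) forbidden (ΔS fails)
(b) forbidden (parity, ΔS, ΔL, ΔJ fail)
(c) forbidden (ΔL fails)
(d) allowed
(e) forbidden (parity, ΔS fail)
(f) allowed
(g) forbidden (ΔS, ΔL, ΔJ fail)
(h) forbidden (parity fails)
(i) forbidden (parity, ΔS, ΔL, ΔJ fail)
(j) allowed
Total allowed: 3 of 10.

3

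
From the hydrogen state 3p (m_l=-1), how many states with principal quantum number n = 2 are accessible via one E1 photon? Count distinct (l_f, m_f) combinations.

E1 requires Δl = ±1, so l_f ∈ {0, 2}; with 0 ≤ l_f ≤ n_f−1 = 1, the allowed l_f values are {0}.
For l_f = 0: m_f ∈ {m_i−1, m_i, m_i+1} ∩ [−0, 0] = {0} → 1 state.
Total: 1.

1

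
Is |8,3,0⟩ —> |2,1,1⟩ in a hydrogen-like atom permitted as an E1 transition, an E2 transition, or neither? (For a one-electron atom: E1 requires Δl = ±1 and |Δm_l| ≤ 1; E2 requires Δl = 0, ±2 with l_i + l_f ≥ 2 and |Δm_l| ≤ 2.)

E2

Δl = 1 − 3 = -2; l_i + l_f = 4.
Δm_l = +1.
E1 (Δl = ±1, |Δm_l| ≤ 1): not satisfied.
E2 (Δl = 0,±2, l_i+l_f ≥ 2, |Δm_l| ≤ 2): satisfied.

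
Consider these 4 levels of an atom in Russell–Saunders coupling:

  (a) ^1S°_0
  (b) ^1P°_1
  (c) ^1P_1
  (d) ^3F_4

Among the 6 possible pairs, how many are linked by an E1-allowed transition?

(a)–(b): forbidden (parity).
(a)–(c): allowed.
(a)–(d): forbidden (ΔS, ΔL, ΔJ).
(b)–(c): allowed.
(b)–(d): forbidden (ΔS, ΔL, ΔJ).
(c)–(d): forbidden (parity, ΔS, ΔL, ΔJ).
Allowed pairs: 2 of 6.

2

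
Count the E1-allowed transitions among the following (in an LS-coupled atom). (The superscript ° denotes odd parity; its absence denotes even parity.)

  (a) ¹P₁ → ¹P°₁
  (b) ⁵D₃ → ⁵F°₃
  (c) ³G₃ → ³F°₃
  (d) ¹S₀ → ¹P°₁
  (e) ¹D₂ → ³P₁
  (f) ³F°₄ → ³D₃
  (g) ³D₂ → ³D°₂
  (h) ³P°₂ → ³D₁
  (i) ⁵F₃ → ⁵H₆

7

(a) allowed
(b) allowed
(c) allowed
(d) allowed
(e) forbidden (parity, ΔS fail)
(f) allowed
(g) allowed
(h) allowed
(i) forbidden (parity, ΔL, ΔJ fail)
Total allowed: 7 of 9.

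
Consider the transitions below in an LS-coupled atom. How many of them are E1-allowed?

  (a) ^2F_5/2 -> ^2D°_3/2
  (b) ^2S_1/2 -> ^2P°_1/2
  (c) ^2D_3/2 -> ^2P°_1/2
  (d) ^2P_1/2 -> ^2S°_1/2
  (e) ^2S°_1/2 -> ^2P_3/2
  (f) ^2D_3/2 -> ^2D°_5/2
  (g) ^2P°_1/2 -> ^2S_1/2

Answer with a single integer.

(a) allowed
(b) allowed
(c) allowed
(d) allowed
(e) allowed
(f) allowed
(g) allowed
Total allowed: 7 of 7.

7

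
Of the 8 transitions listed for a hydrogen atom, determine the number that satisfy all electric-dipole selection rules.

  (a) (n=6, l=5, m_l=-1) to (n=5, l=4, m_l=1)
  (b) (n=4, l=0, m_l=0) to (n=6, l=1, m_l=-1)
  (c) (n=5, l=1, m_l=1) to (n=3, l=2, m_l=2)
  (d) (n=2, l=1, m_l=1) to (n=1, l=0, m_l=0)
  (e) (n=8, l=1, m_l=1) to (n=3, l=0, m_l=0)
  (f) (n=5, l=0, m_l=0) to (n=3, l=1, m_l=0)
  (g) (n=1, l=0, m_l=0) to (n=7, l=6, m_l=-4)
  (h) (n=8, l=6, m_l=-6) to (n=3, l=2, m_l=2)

5

(a) forbidden — Δm_l = +2 (E1 requires Δm_l = 0, ±1)
(b) allowed
(c) allowed
(d) allowed
(e) allowed
(f) allowed
(g) forbidden — Δl = +6 (E1 requires Δl = ±1); Δm_l = -4 (E1 requires Δm_l = 0, ±1)
(h) forbidden — Δl = -4 (E1 requires Δl = ±1); Δm_l = +8 (E1 requires Δm_l = 0, ±1)
Total allowed: 5 of 8.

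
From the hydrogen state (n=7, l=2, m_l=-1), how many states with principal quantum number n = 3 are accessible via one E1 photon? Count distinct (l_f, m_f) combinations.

E1 requires Δl = ±1, so l_f ∈ {1, 3}; with 0 ≤ l_f ≤ n_f−1 = 2, the allowed l_f values are {1}.
For l_f = 1: m_f ∈ {m_i−1, m_i, m_i+1} ∩ [−1, 1] = {-1, 0} → 2 states.
Total: 2.

2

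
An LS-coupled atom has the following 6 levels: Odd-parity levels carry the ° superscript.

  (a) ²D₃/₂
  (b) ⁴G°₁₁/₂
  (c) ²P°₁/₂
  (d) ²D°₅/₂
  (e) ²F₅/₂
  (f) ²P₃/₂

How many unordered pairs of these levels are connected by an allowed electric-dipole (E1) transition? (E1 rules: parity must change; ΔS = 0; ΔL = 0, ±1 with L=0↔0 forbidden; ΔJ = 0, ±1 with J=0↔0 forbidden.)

(a)–(b): forbidden (ΔS, ΔL, ΔJ).
(a)–(c): allowed.
(a)–(d): allowed.
(a)–(e): forbidden (parity).
(a)–(f): forbidden (parity).
(b)–(c): forbidden (parity, ΔS, ΔL, ΔJ).
(b)–(d): forbidden (parity, ΔS, ΔL, ΔJ).
(b)–(e): forbidden (ΔS, ΔJ).
(b)–(f): forbidden (ΔS, ΔL, ΔJ).
(c)–(d): forbidden (parity, ΔJ).
(c)–(e): forbidden (ΔL, ΔJ).
(c)–(f): allowed.
(d)–(e): allowed.
(d)–(f): allowed.
(e)–(f): forbidden (parity, ΔL).
Allowed pairs: 5 of 15.

5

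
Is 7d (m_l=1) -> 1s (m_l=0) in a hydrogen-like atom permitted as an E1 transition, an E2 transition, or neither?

E2

Δl = 0 − 2 = -2; l_i + l_f = 2.
Δm_l = -1.
E1 (Δl = ±1, |Δm_l| ≤ 1): not satisfied.
E2 (Δl = 0,±2, l_i+l_f ≥ 2, |Δm_l| ≤ 2): satisfied.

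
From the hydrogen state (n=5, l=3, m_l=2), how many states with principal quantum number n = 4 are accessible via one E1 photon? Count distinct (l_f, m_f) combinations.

2

E1 requires Δl = ±1, so l_f ∈ {2, 4}; with 0 ≤ l_f ≤ n_f−1 = 3, the allowed l_f values are {2}.
For l_f = 2: m_f ∈ {m_i−1, m_i, m_i+1} ∩ [−2, 2] = {1, 2} → 2 states.
Total: 2.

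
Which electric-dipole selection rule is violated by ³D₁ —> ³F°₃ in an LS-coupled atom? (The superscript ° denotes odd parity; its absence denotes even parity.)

the ΔJ = 0, ±1 rule

Parity must change: even → odd — ok.
ΔS = 0: S: 1 → 1 — ok.
ΔL = 0, ±1 (not L=0↔0): L: 2 → 3, ΔL = +1 — ok.
ΔJ = 0, ±1 (not J=0↔0): J: 1 → 3, ΔJ = +2 — fails.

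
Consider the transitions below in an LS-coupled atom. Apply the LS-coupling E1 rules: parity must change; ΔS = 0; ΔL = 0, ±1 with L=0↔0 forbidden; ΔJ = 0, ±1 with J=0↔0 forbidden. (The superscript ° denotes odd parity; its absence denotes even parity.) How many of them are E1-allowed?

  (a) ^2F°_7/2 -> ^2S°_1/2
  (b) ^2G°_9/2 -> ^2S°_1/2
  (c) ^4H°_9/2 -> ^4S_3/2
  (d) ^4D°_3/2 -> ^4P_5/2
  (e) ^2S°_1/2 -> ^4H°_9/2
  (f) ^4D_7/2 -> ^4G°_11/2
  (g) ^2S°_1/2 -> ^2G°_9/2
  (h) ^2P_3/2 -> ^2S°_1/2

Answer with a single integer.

(a) forbidden (parity, ΔL, ΔJ fail)
(b) forbidden (parity, ΔL, ΔJ fail)
(c) forbidden (ΔL, ΔJ fail)
(d) allowed
(e) forbidden (parity, ΔS, ΔL, ΔJ fail)
(f) forbidden (ΔL, ΔJ fail)
(g) forbidden (parity, ΔL, ΔJ fail)
(h) allowed
Total allowed: 2 of 8.

2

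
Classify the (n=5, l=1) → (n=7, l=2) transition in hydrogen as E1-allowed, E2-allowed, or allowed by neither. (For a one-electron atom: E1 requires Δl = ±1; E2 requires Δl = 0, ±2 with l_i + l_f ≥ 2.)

E1

Δl = 2 − 1 = +1; l_i + l_f = 3.
E1 (Δl = ±1): satisfied.
E2 (Δl = 0,±2, l_i+l_f ≥ 2): not satisfied.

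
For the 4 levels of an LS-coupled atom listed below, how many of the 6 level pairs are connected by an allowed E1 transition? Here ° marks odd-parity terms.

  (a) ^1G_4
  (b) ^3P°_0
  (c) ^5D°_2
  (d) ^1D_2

(a)–(b): forbidden (ΔS, ΔL, ΔJ).
(a)–(c): forbidden (ΔS, ΔL, ΔJ).
(a)–(d): forbidden (parity, ΔL, ΔJ).
(b)–(c): forbidden (parity, ΔS, ΔJ).
(b)–(d): forbidden (ΔS, ΔJ).
(c)–(d): forbidden (ΔS).
Allowed pairs: 0 of 6.

0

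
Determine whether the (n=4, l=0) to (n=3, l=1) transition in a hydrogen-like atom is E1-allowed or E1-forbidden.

Initial l = 0, final l = 1, so Δl = +1. E1 requires Δl = ±1: ✓.
All E1 selection rules are satisfied.

allowed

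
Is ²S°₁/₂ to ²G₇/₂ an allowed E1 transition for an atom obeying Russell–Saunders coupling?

Reading off the term symbols: S 1/2→1/2, L 0→4, J 1/2→7/2, parity odd→even.
Parity must change: odd → even — ok.
ΔS = 0: S: 1/2 → 1/2 — ok.
ΔL = 0, ±1 (not L=0↔0): L: 0 → 4, ΔL = +4 — fails.
ΔJ = 0, ±1 (not J=0↔0): J: 1/2 → 7/2, ΔJ = +3 — fails.
Rule(s) violated: ΔL, ΔJ.

forbidden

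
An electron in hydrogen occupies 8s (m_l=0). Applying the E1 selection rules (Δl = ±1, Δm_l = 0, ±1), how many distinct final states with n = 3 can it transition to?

3

E1 requires Δl = ±1, so l_f ∈ {-1, 1}; with 0 ≤ l_f ≤ n_f−1 = 2, the allowed l_f values are {1}.
For l_f = 1: m_f ∈ {m_i−1, m_i, m_i+1} ∩ [−1, 1] = {-1, 0, 1} → 3 states.
Total: 3.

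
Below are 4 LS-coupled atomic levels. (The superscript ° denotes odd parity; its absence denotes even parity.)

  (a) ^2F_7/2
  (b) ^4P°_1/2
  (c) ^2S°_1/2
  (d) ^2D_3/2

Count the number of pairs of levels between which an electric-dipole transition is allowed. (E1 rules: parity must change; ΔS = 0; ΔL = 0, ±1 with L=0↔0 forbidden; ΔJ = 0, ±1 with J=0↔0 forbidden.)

0

(a)–(b): forbidden (ΔS, ΔL, ΔJ).
(a)–(c): forbidden (ΔL, ΔJ).
(a)–(d): forbidden (parity, ΔJ).
(b)–(c): forbidden (parity, ΔS).
(b)–(d): forbidden (ΔS).
(c)–(d): forbidden (ΔL).
Allowed pairs: 0 of 6.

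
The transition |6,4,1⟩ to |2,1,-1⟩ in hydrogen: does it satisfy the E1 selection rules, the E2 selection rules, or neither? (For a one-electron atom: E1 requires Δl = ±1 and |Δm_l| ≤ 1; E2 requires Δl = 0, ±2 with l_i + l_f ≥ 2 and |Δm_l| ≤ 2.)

Δl = 1 − 4 = -3; l_i + l_f = 5.
Δm_l = -2.
E1 (Δl = ±1, |Δm_l| ≤ 1): not satisfied.
E2 (Δl = 0,±2, l_i+l_f ≥ 2, |Δm_l| ≤ 2): not satisfied.

neither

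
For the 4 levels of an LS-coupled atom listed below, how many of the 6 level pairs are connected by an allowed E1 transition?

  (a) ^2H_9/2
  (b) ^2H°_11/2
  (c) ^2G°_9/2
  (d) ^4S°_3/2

(a)–(b): allowed.
(a)–(c): allowed.
(a)–(d): forbidden (ΔS, ΔL, ΔJ).
(b)–(c): forbidden (parity).
(b)–(d): forbidden (parity, ΔS, ΔL, ΔJ).
(c)–(d): forbidden (parity, ΔS, ΔL, ΔJ).
Allowed pairs: 2 of 6.

2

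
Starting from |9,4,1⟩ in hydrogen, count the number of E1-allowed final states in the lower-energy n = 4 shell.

3

E1 requires Δl = ±1, so l_f ∈ {3, 5}; with 0 ≤ l_f ≤ n_f−1 = 3, the allowed l_f values are {3}.
For l_f = 3: m_f ∈ {m_i−1, m_i, m_i+1} ∩ [−3, 3] = {0, 1, 2} → 3 states.
Total: 3.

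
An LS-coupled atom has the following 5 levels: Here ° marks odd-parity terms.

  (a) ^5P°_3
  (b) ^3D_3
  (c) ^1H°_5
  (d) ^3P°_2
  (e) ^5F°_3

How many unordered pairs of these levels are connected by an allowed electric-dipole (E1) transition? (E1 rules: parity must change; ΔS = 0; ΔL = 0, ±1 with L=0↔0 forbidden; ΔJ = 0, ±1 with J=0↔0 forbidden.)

(a)–(b): forbidden (ΔS).
(a)–(c): forbidden (parity, ΔS, ΔL, ΔJ).
(a)–(d): forbidden (parity, ΔS).
(a)–(e): forbidden (parity, ΔL).
(b)–(c): forbidden (ΔS, ΔL, ΔJ).
(b)–(d): allowed.
(b)–(e): forbidden (ΔS).
(c)–(d): forbidden (parity, ΔS, ΔL, ΔJ).
(c)–(e): forbidden (parity, ΔS, ΔL, ΔJ).
(d)–(e): forbidden (parity, ΔS, ΔL).
Allowed pairs: 1 of 10.

1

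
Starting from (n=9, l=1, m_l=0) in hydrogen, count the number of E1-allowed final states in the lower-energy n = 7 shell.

4

E1 requires Δl = ±1, so l_f ∈ {0, 2}; with 0 ≤ l_f ≤ n_f−1 = 6, the allowed l_f values are {0, 2}.
For l_f = 0: m_f ∈ {m_i−1, m_i, m_i+1} ∩ [−0, 0] = {0} → 1 state.
For l_f = 2: m_f ∈ {m_i−1, m_i, m_i+1} ∩ [−2, 2] = {-1, 0, 1} → 3 states.
Total: 4.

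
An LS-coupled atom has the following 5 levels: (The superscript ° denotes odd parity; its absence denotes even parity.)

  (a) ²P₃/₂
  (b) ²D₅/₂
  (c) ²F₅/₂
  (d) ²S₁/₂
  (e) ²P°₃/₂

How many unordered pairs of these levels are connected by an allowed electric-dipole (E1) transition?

(a)–(b): forbidden (parity).
(a)–(c): forbidden (parity, ΔL).
(a)–(d): forbidden (parity).
(a)–(e): allowed.
(b)–(c): forbidden (parity).
(b)–(d): forbidden (parity, ΔL, ΔJ).
(b)–(e): allowed.
(c)–(d): forbidden (parity, ΔL, ΔJ).
(c)–(e): forbidden (ΔL).
(d)–(e): allowed.
Allowed pairs: 3 of 10.

3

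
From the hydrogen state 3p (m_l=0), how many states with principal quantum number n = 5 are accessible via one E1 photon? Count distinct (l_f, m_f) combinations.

4

E1 requires Δl = ±1, so l_f ∈ {0, 2}; with 0 ≤ l_f ≤ n_f−1 = 4, the allowed l_f values are {0, 2}.
For l_f = 0: m_f ∈ {m_i−1, m_i, m_i+1} ∩ [−0, 0] = {0} → 1 state.
For l_f = 2: m_f ∈ {m_i−1, m_i, m_i+1} ∩ [−2, 2] = {-1, 0, 1} → 3 states.
Total: 4.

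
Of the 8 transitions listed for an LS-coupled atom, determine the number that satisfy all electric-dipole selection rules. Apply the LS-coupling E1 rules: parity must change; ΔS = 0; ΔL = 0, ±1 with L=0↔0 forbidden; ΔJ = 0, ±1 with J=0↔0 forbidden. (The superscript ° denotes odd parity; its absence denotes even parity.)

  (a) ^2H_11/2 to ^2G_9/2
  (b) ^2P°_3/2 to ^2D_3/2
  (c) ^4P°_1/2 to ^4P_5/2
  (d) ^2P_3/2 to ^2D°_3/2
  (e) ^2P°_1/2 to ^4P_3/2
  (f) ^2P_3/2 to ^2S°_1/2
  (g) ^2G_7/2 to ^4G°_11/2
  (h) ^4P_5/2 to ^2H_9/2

(a) forbidden (parity fails)
(b) allowed
(c) forbidden (ΔJ fails)
(d) allowed
(e) forbidden (ΔS fails)
(f) allowed
(g) forbidden (ΔS, ΔJ fail)
(h) forbidden (parity, ΔS, ΔL, ΔJ fail)
Total allowed: 3 of 8.

3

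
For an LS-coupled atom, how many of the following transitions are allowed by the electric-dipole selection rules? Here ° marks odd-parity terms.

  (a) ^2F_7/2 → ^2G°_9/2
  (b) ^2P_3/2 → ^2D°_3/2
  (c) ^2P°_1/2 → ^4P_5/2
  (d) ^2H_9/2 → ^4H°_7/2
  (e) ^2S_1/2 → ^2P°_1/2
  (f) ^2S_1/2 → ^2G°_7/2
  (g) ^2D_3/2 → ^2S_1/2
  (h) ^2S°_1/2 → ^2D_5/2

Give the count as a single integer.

3

(a) allowed
(b) allowed
(c) forbidden (ΔS, ΔJ fail)
(d) forbidden (ΔS fails)
(e) allowed
(f) forbidden (ΔL, ΔJ fail)
(g) forbidden (parity, ΔL fail)
(h) forbidden (ΔL, ΔJ fail)
Total allowed: 3 of 8.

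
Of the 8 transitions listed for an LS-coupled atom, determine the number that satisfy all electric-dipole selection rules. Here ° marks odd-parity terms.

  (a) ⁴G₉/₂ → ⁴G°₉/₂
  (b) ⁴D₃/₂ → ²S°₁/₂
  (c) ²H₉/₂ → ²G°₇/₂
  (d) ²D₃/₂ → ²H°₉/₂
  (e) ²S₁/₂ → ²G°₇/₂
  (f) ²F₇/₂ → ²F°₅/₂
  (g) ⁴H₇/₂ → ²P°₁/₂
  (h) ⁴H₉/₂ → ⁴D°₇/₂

3

(a) allowed
(b) forbidden (ΔS, ΔL fail)
(c) allowed
(d) forbidden (ΔL, ΔJ fail)
(e) forbidden (ΔL, ΔJ fail)
(f) allowed
(g) forbidden (ΔS, ΔL, ΔJ fail)
(h) forbidden (ΔL fails)
Total allowed: 3 of 8.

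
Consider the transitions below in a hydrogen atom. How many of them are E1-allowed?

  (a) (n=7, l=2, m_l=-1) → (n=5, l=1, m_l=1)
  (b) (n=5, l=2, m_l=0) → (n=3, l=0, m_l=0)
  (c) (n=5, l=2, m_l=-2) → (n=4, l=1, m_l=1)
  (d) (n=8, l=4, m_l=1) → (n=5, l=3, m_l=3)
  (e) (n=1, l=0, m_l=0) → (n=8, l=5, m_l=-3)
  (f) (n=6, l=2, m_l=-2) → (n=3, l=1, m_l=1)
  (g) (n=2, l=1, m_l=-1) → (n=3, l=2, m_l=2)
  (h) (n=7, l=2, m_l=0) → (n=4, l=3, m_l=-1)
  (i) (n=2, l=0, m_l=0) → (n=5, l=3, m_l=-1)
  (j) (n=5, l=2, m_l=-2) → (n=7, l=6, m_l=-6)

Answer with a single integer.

1

(a) forbidden — Δm_l = +2 (E1 requires Δm_l = 0, ±1)
(b) forbidden — Δl = -2 (E1 requires Δl = ±1)
(c) forbidden — Δm_l = +3 (E1 requires Δm_l = 0, ±1)
(d) forbidden — Δm_l = +2 (E1 requires Δm_l = 0, ±1)
(e) forbidden — Δl = +5 (E1 requires Δl = ±1); Δm_l = -3 (E1 requires Δm_l = 0, ±1)
(f) forbidden — Δm_l = +3 (E1 requires Δm_l = 0, ±1)
(g) forbidden — Δm_l = +3 (E1 requires Δm_l = 0, ±1)
(h) allowed
(i) forbidden — Δl = +3 (E1 requires Δl = ±1)
(j) forbidden — Δl = +4 (E1 requires Δl = ±1); Δm_l = -4 (E1 requires Δm_l = 0, ±1)
Total allowed: 1 of 10.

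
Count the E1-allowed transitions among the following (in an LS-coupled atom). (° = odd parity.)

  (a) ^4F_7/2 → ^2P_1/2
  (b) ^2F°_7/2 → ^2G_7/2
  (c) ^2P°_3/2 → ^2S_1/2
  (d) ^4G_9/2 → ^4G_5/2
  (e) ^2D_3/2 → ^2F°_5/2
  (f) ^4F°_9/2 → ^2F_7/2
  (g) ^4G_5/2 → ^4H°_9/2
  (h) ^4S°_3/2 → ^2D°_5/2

3

(a) forbidden (parity, ΔS, ΔL, ΔJ fail)
(b) allowed
(c) allowed
(d) forbidden (parity, ΔJ fail)
(e) allowed
(f) forbidden (ΔS fails)
(g) forbidden (ΔJ fails)
(h) forbidden (parity, ΔS, ΔL fail)
Total allowed: 3 of 8.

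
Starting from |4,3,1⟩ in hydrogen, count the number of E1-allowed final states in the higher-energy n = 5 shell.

E1 requires Δl = ±1, so l_f ∈ {2, 4}; with 0 ≤ l_f ≤ n_f−1 = 4, the allowed l_f values are {2, 4}.
For l_f = 2: m_f ∈ {m_i−1, m_i, m_i+1} ∩ [−2, 2] = {0, 1, 2} → 3 states.
For l_f = 4: m_f ∈ {m_i−1, m_i, m_i+1} ∩ [−4, 4] = {0, 1, 2} → 3 states.
Total: 6.

6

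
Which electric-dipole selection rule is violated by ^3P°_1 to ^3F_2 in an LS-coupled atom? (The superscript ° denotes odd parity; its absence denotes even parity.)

ΔL = 0, ±1 (not L=0↔0): L: 1 → 3, ΔL = +2 — ✗.
ΔJ = 0, ±1 (not J=0↔0): J: 1 → 2, ΔJ = +1 — ✓.
ΔS = 0: S: 1 → 1 — ✓.
Parity must change: odd → even — ✓.

the ΔL = 0, ±1 rule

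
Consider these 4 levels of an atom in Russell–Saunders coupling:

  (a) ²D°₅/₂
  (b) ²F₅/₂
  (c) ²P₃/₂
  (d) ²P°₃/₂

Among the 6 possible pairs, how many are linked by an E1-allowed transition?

3

(a)–(b): allowed.
(a)–(c): allowed.
(a)–(d): forbidden (parity).
(b)–(c): forbidden (parity, ΔL).
(b)–(d): forbidden (ΔL).
(c)–(d): allowed.
Allowed pairs: 3 of 6.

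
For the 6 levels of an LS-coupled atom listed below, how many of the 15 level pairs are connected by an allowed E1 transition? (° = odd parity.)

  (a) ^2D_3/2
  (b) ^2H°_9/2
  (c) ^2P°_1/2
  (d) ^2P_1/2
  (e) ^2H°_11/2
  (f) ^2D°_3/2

(a)–(b): forbidden (ΔL, ΔJ).
(a)–(c): allowed.
(a)–(d): forbidden (parity).
(a)–(e): forbidden (ΔL, ΔJ).
(a)–(f): allowed.
(b)–(c): forbidden (parity, ΔL, ΔJ).
(b)–(d): forbidden (ΔL, ΔJ).
(b)–(e): forbidden (parity).
(b)–(f): forbidden (parity, ΔL, ΔJ).
(c)–(d): allowed.
(c)–(e): forbidden (parity, ΔL, ΔJ).
(c)–(f): forbidden (parity).
(d)–(e): forbidden (ΔL, ΔJ).
(d)–(f): allowed.
(e)–(f): forbidden (parity, ΔL, ΔJ).
Allowed pairs: 4 of 15.

4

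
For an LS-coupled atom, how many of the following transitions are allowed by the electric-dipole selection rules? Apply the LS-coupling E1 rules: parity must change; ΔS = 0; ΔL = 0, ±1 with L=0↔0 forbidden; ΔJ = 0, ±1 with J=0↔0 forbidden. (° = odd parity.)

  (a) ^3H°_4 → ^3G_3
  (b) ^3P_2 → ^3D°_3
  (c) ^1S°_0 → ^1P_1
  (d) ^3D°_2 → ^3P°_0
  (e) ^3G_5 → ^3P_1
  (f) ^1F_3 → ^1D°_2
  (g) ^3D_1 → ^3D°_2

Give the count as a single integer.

5

(a) allowed
(b) allowed
(c) allowed
(d) forbidden (parity, ΔJ fail)
(e) forbidden (parity, ΔL, ΔJ fail)
(f) allowed
(g) allowed
Total allowed: 5 of 7.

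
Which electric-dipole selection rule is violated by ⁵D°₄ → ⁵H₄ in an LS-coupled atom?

the ΔL = 0, ±1 rule

Initial level: S=2, L=2, J=4, parity odd. Final level: S=2, L=5, J=4, parity even.
Parity must change: odd → even — ✓.
ΔS = 0: S: 2 → 2 — ✓.
ΔL = 0, ±1 (not L=0↔0): L: 2 → 5, ΔL = +3 — ✗.
ΔJ = 0, ±1 (not J=0↔0): J: 4 → 4, ΔJ = +0 — ✓.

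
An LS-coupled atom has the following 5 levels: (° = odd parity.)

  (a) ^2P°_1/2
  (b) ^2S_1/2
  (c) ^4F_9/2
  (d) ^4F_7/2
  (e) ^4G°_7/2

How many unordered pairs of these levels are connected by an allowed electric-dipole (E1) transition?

3

(a)–(b): allowed.
(a)–(c): forbidden (ΔS, ΔL, ΔJ).
(a)–(d): forbidden (ΔS, ΔL, ΔJ).
(a)–(e): forbidden (parity, ΔS, ΔL, ΔJ).
(b)–(c): forbidden (parity, ΔS, ΔL, ΔJ).
(b)–(d): forbidden (parity, ΔS, ΔL, ΔJ).
(b)–(e): forbidden (ΔS, ΔL, ΔJ).
(c)–(d): forbidden (parity).
(c)–(e): allowed.
(d)–(e): allowed.
Allowed pairs: 3 of 10.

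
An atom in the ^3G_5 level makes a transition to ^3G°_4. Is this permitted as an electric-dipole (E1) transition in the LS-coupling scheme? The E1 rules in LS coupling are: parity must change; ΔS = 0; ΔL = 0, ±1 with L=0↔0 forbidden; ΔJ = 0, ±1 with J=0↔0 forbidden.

allowed

Reading off the term symbols: S 1→1, L 4→4, J 5→4, parity even→odd.
ΔS = 0: S: 1 → 1 — ✓.
ΔJ = 0, ±1 (not J=0↔0): J: 5 → 4, ΔJ = -1 — ✓.
ΔL = 0, ±1 (not L=0↔0): L: 4 → 4, ΔL = +0 — ✓.
Parity must change: even → odd — ✓.
All four E1 rules are satisfied.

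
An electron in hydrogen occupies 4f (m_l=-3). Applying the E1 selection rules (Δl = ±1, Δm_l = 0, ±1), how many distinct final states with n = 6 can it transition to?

E1 requires Δl = ±1, so l_f ∈ {2, 4}; with 0 ≤ l_f ≤ n_f−1 = 5, the allowed l_f values are {2, 4}.
For l_f = 2: m_f ∈ {m_i−1, m_i, m_i+1} ∩ [−2, 2] = {-2} → 1 state.
For l_f = 4: m_f ∈ {m_i−1, m_i, m_i+1} ∩ [−4, 4] = {-4, -3, -2} → 3 states.
Total: 4.

4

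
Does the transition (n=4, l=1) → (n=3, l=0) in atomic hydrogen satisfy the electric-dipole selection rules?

Δl = 0 − 1 = -1; the E1 rule Δl = ±1 is passes.
All E1 selection rules are satisfied.

allowed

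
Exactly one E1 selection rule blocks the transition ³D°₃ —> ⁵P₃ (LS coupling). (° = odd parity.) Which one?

the ΔS = 0 rule

Reading off the term symbols: S 1→2, L 2→1, J 3→3, parity odd→even.
ΔJ = 0, ±1 (not J=0↔0): J: 3 → 3, ΔJ = +0 — satisfied.
ΔS = 0: S: 1 → 2 — violated.
ΔL = 0, ±1 (not L=0↔0): L: 2 → 1, ΔL = -1 — satisfied.
Parity must change: odd → even — satisfied.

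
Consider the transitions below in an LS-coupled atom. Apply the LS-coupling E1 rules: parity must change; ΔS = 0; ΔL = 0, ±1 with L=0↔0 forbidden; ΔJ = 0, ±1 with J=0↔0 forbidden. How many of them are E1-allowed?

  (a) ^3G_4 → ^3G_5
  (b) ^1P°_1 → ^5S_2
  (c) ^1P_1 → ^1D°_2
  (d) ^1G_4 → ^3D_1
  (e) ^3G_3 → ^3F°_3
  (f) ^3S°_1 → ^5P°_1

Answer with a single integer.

2

(a) forbidden (parity fails)
(b) forbidden (ΔS fails)
(c) allowed
(d) forbidden (parity, ΔS, ΔL, ΔJ fail)
(e) allowed
(f) forbidden (parity, ΔS fail)
Total allowed: 2 of 6.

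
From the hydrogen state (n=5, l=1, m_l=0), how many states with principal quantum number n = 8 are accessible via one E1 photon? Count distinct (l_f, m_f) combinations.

E1 requires Δl = ±1, so l_f ∈ {0, 2}; with 0 ≤ l_f ≤ n_f−1 = 7, the allowed l_f values are {0, 2}.
For l_f = 0: m_f ∈ {m_i−1, m_i, m_i+1} ∩ [−0, 0] = {0} → 1 state.
For l_f = 2: m_f ∈ {m_i−1, m_i, m_i+1} ∩ [−2, 2] = {-1, 0, 1} → 3 states.
Total: 4.

4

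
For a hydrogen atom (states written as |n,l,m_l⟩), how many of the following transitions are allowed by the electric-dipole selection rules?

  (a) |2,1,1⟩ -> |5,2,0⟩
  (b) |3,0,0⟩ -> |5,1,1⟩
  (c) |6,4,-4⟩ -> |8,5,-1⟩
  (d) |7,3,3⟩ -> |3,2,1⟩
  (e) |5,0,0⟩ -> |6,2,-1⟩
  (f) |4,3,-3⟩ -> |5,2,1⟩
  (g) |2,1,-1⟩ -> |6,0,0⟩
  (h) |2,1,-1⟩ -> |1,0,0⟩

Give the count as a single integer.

4

(a) allowed
(b) allowed
(c) forbidden — Δm_l = +3 (E1 requires Δm_l = 0, ±1)
(d) forbidden — Δm_l = -2 (E1 requires Δm_l = 0, ±1)
(e) forbidden — Δl = +2 (E1 requires Δl = ±1)
(f) forbidden — Δm_l = +4 (E1 requires Δm_l = 0, ±1)
(g) allowed
(h) allowed
Total allowed: 4 of 8.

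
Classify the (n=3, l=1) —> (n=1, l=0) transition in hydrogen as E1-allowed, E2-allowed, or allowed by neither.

E1

Δl = 0 − 1 = -1; l_i + l_f = 1.
E1 (Δl = ±1): satisfied.
E2 (Δl = 0,±2, l_i+l_f ≥ 2): not satisfied.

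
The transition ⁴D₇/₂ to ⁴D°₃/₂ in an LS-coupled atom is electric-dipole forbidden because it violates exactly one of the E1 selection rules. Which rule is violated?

the ΔJ = 0, ±1 rule

Reading off the term symbols: S 3/2→3/2, L 2→2, J 7/2→3/2, parity even→odd.
Parity must change: even → odd — satisfied.
ΔS = 0: S: 3/2 → 3/2 — satisfied.
ΔL = 0, ±1 (not L=0↔0): L: 2 → 2, ΔL = +0 — satisfied.
ΔJ = 0, ±1 (not J=0↔0): J: 7/2 → 3/2, ΔJ = -2 — violated.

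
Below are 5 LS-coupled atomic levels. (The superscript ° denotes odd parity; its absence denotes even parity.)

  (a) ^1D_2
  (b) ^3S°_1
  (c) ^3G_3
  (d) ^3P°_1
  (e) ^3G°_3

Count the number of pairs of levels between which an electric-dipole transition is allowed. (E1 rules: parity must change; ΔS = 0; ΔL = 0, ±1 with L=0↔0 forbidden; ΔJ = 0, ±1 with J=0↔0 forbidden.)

(a)–(b): forbidden (ΔS, ΔL).
(a)–(c): forbidden (parity, ΔS, ΔL).
(a)–(d): forbidden (ΔS).
(a)–(e): forbidden (ΔS, ΔL).
(b)–(c): forbidden (ΔL, ΔJ).
(b)–(d): forbidden (parity).
(b)–(e): forbidden (parity, ΔL, ΔJ).
(c)–(d): forbidden (ΔL, ΔJ).
(c)–(e): allowed.
(d)–(e): forbidden (parity, ΔL, ΔJ).
Allowed pairs: 1 of 10.

1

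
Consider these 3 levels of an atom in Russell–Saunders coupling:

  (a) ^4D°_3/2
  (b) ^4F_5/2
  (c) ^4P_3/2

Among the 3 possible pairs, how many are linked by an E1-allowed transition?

(a)–(b): allowed.
(a)–(c): allowed.
(b)–(c): forbidden (parity, ΔL).
Allowed pairs: 2 of 3.

2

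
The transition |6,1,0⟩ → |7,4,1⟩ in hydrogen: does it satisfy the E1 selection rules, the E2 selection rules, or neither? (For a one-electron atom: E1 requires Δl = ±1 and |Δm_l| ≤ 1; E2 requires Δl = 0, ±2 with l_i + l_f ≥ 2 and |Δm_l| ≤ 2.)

neither

Δl = 4 − 1 = +3; l_i + l_f = 5.
Δm_l = +1.
E1 (Δl = ±1, |Δm_l| ≤ 1): not satisfied.
E2 (Δl = 0,±2, l_i+l_f ≥ 2, |Δm_l| ≤ 2): not satisfied.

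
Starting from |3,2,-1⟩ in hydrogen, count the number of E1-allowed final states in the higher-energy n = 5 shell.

E1 requires Δl = ±1, so l_f ∈ {1, 3}; with 0 ≤ l_f ≤ n_f−1 = 4, the allowed l_f values are {1, 3}.
For l_f = 1: m_f ∈ {m_i−1, m_i, m_i+1} ∩ [−1, 1] = {-1, 0} → 2 states.
For l_f = 3: m_f ∈ {m_i−1, m_i, m_i+1} ∩ [−3, 3] = {-2, -1, 0} → 3 states.
Total: 5.

5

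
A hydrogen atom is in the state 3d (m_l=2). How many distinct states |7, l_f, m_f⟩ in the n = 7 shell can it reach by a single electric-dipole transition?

4

E1 requires Δl = ±1, so l_f ∈ {1, 3}; with 0 ≤ l_f ≤ n_f−1 = 6, the allowed l_f values are {1, 3}.
For l_f = 1: m_f ∈ {m_i−1, m_i, m_i+1} ∩ [−1, 1] = {1} → 1 state.
For l_f = 3: m_f ∈ {m_i−1, m_i, m_i+1} ∩ [−3, 3] = {1, 2, 3} → 3 states.
Total: 4.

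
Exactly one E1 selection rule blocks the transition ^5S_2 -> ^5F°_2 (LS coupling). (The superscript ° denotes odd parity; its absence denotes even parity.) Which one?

Initial level: S=2, L=0, J=2, parity even. Final level: S=2, L=3, J=2, parity odd.
ΔJ = 0, ±1 (not J=0↔0): J: 2 → 2, ΔJ = +0 — ok.
Parity must change: even → odd — ok.
ΔS = 0: S: 2 → 2 — ok.
ΔL = 0, ±1 (not L=0↔0): L: 0 → 3, ΔL = +3 — fails.

the ΔL = 0, ±1 rule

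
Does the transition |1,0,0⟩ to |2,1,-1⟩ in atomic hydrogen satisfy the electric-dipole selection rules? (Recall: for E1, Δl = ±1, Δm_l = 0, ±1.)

allowed

Initial l = 0, final l = 1, so Δl = +1. E1 requires Δl = ±1: ok.
m_l: 0 → -1 (Δm_l = -1). |Δm_l| ≤ 1 ok.
All E1 selection rules are satisfied.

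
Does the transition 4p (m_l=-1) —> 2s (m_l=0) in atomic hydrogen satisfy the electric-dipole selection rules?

allowed

Δl = 0 − 1 = -1; the E1 rule Δl = ±1 is satisfied.
Δm_l = 0 − (-1) = +1. E1 requires Δm_l = 0, ±1: satisfied.
All E1 selection rules are satisfied.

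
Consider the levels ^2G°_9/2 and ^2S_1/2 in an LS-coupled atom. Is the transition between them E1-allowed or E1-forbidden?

Initial level: S=1/2, L=4, J=9/2, parity odd. Final level: S=1/2, L=0, J=1/2, parity even.
Parity must change: odd → even — ✓.
ΔL = 0, ±1 (not L=0↔0): L: 4 → 0, ΔL = -4 — ✗.
ΔS = 0: S: 1/2 → 1/2 — ✓.
ΔJ = 0, ±1 (not J=0↔0): J: 9/2 → 1/2, ΔJ = -4 — ✗.
Rule(s) violated: ΔL, ΔJ.

forbidden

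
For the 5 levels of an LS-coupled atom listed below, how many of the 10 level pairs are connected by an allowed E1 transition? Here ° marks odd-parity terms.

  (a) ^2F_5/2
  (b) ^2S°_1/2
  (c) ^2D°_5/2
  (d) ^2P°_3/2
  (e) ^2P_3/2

4

(a)–(b): forbidden (ΔL, ΔJ).
(a)–(c): allowed.
(a)–(d): forbidden (ΔL).
(a)–(e): forbidden (parity, ΔL).
(b)–(c): forbidden (parity, ΔL, ΔJ).
(b)–(d): forbidden (parity).
(b)–(e): allowed.
(c)–(d): forbidden (parity).
(c)–(e): allowed.
(d)–(e): allowed.
Allowed pairs: 4 of 10.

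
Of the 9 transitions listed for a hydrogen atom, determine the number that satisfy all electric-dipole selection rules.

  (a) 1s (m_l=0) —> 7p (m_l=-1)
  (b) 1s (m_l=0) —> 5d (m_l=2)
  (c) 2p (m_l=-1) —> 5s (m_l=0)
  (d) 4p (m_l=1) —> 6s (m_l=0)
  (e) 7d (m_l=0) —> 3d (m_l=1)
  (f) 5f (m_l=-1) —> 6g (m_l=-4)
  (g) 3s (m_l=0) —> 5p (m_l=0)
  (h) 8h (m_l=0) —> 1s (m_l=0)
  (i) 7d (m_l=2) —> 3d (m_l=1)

(a) allowed
(b) forbidden — Δl = +2 (E1 requires Δl = ±1); Δm_l = +2 (E1 requires Δm_l = 0, ±1)
(c) allowed
(d) allowed
(e) forbidden — Δl = +0 (E1 requires Δl = ±1)
(f) forbidden — Δm_l = -3 (E1 requires Δm_l = 0, ±1)
(g) allowed
(h) forbidden — Δl = -5 (E1 requires Δl = ±1)
(i) forbidden — Δl = +0 (E1 requires Δl = ±1)
Total allowed: 4 of 9.

4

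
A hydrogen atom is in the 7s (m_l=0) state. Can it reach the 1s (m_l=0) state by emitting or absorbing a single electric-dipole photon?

forbidden

l: 0 → 0 (Δl = +0). Δl = ±1 fails.
Δm_l = 0 − (0) = +0. E1 requires Δm_l = 0, ±1: ok.
The transition is electric-dipole forbidden.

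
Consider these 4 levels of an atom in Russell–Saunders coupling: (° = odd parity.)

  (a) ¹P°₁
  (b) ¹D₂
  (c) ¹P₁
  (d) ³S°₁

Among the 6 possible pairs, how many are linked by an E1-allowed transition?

2

(a)–(b): allowed.
(a)–(c): allowed.
(a)–(d): forbidden (parity, ΔS).
(b)–(c): forbidden (parity).
(b)–(d): forbidden (ΔS, ΔL).
(c)–(d): forbidden (ΔS).
Allowed pairs: 2 of 6.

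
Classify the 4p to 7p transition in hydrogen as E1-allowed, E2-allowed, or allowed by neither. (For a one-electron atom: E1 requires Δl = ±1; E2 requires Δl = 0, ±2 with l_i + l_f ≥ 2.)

E2

Δl = 1 − 1 = +0; l_i + l_f = 2.
E1 (Δl = ±1): not satisfied.
E2 (Δl = 0,±2, l_i+l_f ≥ 2): satisfied.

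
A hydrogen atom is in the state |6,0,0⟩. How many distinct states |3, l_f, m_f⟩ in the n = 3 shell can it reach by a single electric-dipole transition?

E1 requires Δl = ±1, so l_f ∈ {-1, 1}; with 0 ≤ l_f ≤ n_f−1 = 2, the allowed l_f values are {1}.
For l_f = 1: m_f ∈ {m_i−1, m_i, m_i+1} ∩ [−1, 1] = {-1, 0, 1} → 3 states.
Total: 3.

3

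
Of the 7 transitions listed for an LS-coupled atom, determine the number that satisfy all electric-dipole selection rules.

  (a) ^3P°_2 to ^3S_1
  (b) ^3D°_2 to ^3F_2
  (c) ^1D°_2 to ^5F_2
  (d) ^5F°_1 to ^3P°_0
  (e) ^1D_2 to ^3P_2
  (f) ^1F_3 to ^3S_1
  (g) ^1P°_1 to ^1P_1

3

(a) allowed
(b) allowed
(c) forbidden (ΔS fails)
(d) forbidden (parity, ΔS, ΔL fail)
(e) forbidden (parity, ΔS fail)
(f) forbidden (parity, ΔS, ΔL, ΔJ fail)
(g) allowed
Total allowed: 3 of 7.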